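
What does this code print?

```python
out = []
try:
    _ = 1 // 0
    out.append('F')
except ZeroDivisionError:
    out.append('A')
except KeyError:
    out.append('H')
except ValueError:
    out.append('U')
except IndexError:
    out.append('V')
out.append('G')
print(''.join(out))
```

Execution trace: 'A' (except ZeroDivisionError) → 'G' (after the try/except). Output: AG

Answer: AG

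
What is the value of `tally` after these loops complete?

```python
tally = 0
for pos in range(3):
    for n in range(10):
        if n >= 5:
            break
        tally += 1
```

Inner breaks at 5, outer runs 3 times
`tally` takes the values: 0 → 1 → 2 → 3 → 4 → 5 → 6 → 7 → 8 → 9 → 10 → 11 → 12 → 13 → 14 → 15

Answer: 15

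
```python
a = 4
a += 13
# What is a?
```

Trace:
`a = 4` → a = 4
`a += 13` → a = 17
So a = 17

Answer: 17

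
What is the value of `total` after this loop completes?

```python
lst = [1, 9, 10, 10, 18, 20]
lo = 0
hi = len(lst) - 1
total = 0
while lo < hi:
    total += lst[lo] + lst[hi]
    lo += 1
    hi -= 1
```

Sum of pairs from ends
`total` takes the values: 0 → 21 → 48 → 68

Answer: 68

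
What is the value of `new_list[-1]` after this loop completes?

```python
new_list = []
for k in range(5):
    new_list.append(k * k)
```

Last element of squares 0 to 4
`new_list` takes the values: [] → [0] → [0, 1] → [0, 1, 4] → [0, 1, 4, 9] → [0, 1, 4, 9, 16]
So `new_list[-1]` = 16

Answer: 16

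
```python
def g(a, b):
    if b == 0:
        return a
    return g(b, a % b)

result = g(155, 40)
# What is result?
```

g(155, 40) -> g(40, 35) -> g(35, 5) -> g(5, 0) -> 5

Answer: 5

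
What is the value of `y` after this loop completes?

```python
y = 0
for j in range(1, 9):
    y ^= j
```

XOR of 1 to 8
`y` takes the values: 0 → 1 → 3 → 0 → 4 → 1 → 7 → 0 → 8

Answer: 8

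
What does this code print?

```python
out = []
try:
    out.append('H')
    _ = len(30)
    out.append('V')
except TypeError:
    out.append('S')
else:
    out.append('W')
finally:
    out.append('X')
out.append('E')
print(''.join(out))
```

Execution trace: 'H' (try body) → 'S' (except TypeError) → 'X' (finally) → 'E' (after the try/except). Output: HSXE

Answer: HSXE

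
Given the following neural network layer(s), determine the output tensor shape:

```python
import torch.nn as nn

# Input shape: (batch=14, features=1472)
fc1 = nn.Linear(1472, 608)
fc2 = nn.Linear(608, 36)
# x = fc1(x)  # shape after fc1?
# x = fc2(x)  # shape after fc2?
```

Input: (14, 1472) -> after fc1: (14, 608) -> Output: (14, 36)

Answer: (14, 36)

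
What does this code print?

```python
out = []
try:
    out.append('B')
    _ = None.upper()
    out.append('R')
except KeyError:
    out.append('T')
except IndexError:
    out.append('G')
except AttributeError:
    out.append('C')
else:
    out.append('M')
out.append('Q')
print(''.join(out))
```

Execution trace: 'B' (try body) → 'C' (except AttributeError) → 'Q' (after the try/except). Output: BCQ

Answer: BCQ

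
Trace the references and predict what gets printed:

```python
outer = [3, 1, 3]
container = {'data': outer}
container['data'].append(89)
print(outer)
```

Key concept: dict holds reference to list.
Step by step:
`outer = [3, 1, 3]` → outer = [3, 1, 3]
`container = {'data': outer}` → container = {'data': [3, 1, 3]}
`container['data'].append(89)` → outer = [3, 1, 3, 89]; container = {'data': [3, 1, 3, 89]}
`print(outer)` → prints [3, 1, 3, 89]

Answer: [3, 1, 3, 89]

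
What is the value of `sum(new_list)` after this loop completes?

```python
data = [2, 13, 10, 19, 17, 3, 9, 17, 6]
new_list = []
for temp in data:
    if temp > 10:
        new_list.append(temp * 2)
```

Sum of doubled values > 10
`new_list` takes the values: [] → [26] → [26, 38] → [26, 38, 34] → [26, 38, 34, 34]
So `sum(new_list)` = 132

Answer: 132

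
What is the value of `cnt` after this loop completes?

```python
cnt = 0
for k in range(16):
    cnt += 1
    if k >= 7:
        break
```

Loop breaks when k reaches 7, cnt is 8
`cnt` takes the values: 0 → 1 → 2 → 3 → 4 → 5 → 6 → 7 → 8

Answer: 8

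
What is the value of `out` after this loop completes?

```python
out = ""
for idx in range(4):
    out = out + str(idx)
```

Concatenate digits 0 to 3
`out` takes the values: "" → "0" → "01" → "012" → "0123"

Answer: "0123"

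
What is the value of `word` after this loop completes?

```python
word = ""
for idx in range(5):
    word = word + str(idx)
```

Concatenate digits 0 to 4
`word` takes the values: "" → "0" → "01" → "012" → "0123" → "01234"

Answer: "01234"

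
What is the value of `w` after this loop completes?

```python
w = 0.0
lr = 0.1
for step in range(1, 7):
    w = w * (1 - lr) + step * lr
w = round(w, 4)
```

Moving average with lr=0.1
`w` takes the values: 0.0 → 0.1 → 0.29 → 0.561 → 0.9049 → 1.31441 → 1.782969 → 1.783

Answer: 1.783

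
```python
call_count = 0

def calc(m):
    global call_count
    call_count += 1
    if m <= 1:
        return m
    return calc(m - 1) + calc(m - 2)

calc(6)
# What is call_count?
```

Calls(m) = 1 + Calls(m-1) + Calls(m-2); Calls(0)=Calls(1)=1. For m=6 this gives 25.

Answer: 25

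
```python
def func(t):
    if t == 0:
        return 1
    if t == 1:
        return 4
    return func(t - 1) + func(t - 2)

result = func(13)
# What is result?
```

Build up from base cases: func(0)=1, func(1)=4, func(2)=5, func(3)=9, func(4)=14, func(5)=23, func(6)=37, ..., func(13)=1076

Answer: 1076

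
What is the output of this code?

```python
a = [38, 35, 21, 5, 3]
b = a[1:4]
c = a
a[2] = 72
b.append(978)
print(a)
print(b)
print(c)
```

Key concept: slice vs alias.
Step by step:
`a = [38, 35, 21, 5, 3]` → a = [38, 35, 21, 5, 3]
`b = a[1:4]` → b = [35, 21, 5]
`c = a` → c = [38, 35, 21, 5, 3] (same object as a)
`a[2] = 72` → a = [38, 35, 72, 5, 3] (same object as c); c = [38, 35, 72, 5, 3] (same object as a)
`b.append(978)` → b = [35, 21, 5, 978]
`print(a)` → prints [38, 35, 72, 5, 3]
`print(b)` → prints [35, 21, 5, 978]
`print(c)` → prints [38, 35, 72, 5, 3]

Answer:
[38, 35, 72, 5, 3]
[35, 21, 5, 978]
[38, 35, 72, 5, 3]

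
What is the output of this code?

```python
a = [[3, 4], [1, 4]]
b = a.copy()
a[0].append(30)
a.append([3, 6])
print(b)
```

Key concept: shallow copy with nested lists.
Step by step:
`a = [[3, 4], [1, 4]]` → a = [[3, 4], [1, 4]]
`b = a.copy()` → b = [[3, 4], [1, 4]]
`a[0].append(30)` → a = [[3, 4, 30], [1, 4]]; b = [[3, 4, 30], [1, 4]]
`a.append([3, 6])` → a = [[3, 4, 30], [1, 4], [3, 6]]
`print(b)` → prints [[3, 4, 30], [1, 4]]

Answer: [[3, 4, 30], [1, 4]]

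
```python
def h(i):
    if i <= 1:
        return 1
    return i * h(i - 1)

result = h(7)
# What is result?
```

h(7) = 7 * 6 * 5 * 4 * 3 * 2 * 1 = 5040

Answer: 5040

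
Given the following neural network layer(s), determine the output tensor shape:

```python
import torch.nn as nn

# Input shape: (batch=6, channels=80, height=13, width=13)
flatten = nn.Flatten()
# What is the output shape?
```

Input: (6, 80, 13, 13) -> Output: (6, 13520)

Answer: (6, 13520)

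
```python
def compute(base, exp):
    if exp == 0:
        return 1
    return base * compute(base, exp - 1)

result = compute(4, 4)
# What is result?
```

compute(4, 4) = 4 * 4 * 4 * 4 = 256

Answer: 256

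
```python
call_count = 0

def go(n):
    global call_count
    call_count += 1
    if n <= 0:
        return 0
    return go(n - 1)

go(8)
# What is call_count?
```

Linear recursion stepping by 1: 9 calls from n=8 down to ≤0.

Answer: 9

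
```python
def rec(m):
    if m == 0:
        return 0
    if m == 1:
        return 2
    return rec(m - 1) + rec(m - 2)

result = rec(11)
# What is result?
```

Build up from base cases: rec(0)=0, rec(1)=2, rec(2)=2, rec(3)=4, rec(4)=6, rec(5)=10, rec(6)=16, ..., rec(11)=178

Answer: 178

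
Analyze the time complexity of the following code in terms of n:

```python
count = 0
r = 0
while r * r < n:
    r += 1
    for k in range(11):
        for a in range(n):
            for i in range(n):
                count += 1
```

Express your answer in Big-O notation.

Each loop level contributes: √n × 1 × n × n. Multiplying the contributions gives O(n^2√n).

Answer: O(n^2√n)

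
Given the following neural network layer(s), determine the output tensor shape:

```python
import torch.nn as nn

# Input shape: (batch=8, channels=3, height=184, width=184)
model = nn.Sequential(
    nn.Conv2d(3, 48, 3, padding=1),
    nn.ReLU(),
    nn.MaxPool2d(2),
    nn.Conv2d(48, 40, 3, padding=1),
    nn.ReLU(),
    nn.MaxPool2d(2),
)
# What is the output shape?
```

Input: (8, 3, 184, 184) -> after first Conv2d: (8, 48, 184, 184) -> after first MaxPool2d: (8, 48, 92, 92) -> after second Conv2d: (8, 40, 92, 92) -> Output: (8, 40, 46, 46)

Answer: (8, 40, 46, 46)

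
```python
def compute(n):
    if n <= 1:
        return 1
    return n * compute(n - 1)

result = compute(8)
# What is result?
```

compute(8) = 8 * 7 * 6 * 5 * 4 * 3 * 2 * 1 = 40320

Answer: 40320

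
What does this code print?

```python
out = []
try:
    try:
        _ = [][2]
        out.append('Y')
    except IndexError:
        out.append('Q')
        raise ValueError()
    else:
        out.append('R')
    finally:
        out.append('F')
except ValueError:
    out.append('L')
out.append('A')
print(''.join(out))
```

Execution trace: 'Q' (inner except IndexError) → 'F' (inner finally) → 'L' (outer except ValueError) → 'A' (after the try/except). Output: QFLA

Answer: QFLA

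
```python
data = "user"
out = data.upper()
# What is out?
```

Trace:
`data = "user"` → data = 'user'
`out = data.upper()` → out = 'USER'
So out = 'USER'

Answer: 'USER'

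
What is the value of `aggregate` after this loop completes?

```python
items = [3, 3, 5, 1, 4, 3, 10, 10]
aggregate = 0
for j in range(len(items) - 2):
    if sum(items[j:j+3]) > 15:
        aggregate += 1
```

Count windows with sum > 15
`aggregate` takes the values: 0 → 1 → 2

Answer: 2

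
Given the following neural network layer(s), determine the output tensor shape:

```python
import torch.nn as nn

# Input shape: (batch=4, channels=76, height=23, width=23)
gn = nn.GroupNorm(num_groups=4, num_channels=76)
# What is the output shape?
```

Input: (4, 76, 23, 23) -> Output: (4, 76, 23, 23)

Answer: (4, 76, 23, 23)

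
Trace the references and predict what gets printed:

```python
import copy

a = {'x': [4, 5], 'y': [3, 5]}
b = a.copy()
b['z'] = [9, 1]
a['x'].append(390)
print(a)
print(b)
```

Key concept: shallow copy of dict with mutable values.
Step by step:
`a = {'x': [4, 5], 'y': [3, 5]}` → a = {'x': [4, 5], 'y': [3, 5]}
`b = a.copy()` → b = {'x': [4, 5], 'y': [3, 5]}
`b['z'] = [9, 1]` → b = {'x': [4, 5], 'y': [3, 5], 'z': [9, 1]}
`a['x'].append(390)` → a = {'x': [4, 5, 390], 'y': [3, 5]}; b = {'x': [4, 5, 390], 'y': [3, 5], 'z': [9, 1]}
`print(a)` → prints {'x': [4, 5, 390], 'y': [3, 5]}
`print(b)` → prints {'x': [4, 5, 390], 'y': [3, 5], 'z': [9, 1]}

Answer:
{'x': [4, 5, 390], 'y': [3, 5]}
{'x': [4, 5, 390], 'y': [3, 5], 'z': [9, 1]}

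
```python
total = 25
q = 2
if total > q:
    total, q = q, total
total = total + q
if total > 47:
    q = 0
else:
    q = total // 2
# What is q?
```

Trace:
`total = 25` → total = 25
`q = 2` → q = 2
`if total > q: ...` → total > q is True → total = 2; q = 25
`total = total + q` → total = 27
`if total > 47: ...` → total > 47 is False, take else branch → q = 13
So q = 13

Answer: 13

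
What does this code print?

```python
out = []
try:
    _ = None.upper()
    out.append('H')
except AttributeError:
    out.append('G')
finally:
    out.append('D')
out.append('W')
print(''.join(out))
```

Execution trace: 'G' (except AttributeError) → 'D' (finally) → 'W' (after the try/except). Output: GDW

Answer: GDW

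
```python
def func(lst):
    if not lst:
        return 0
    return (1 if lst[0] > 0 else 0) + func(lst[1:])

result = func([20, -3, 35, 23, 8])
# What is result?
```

Count of positive elements in [20, -3, 35, 23, 8] = 4

Answer: 4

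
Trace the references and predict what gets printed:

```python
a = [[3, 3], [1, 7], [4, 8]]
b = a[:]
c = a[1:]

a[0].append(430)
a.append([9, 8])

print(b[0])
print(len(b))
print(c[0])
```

Key concept: slice with nested mutation.
Step by step:
`a = [[3, 3], [1, 7], [4, 8]]` → a = [[3, 3], [1, 7], [4, 8]]
`b = a[:]` → b = [[3, 3], [1, 7], [4, 8]]
`c = a[1:]` → c = [[1, 7], [4, 8]]
`a[0].append(430)` → a = [[3, 3, 430], [1, 7], [4, 8]]; b = [[3, 3, 430], [1, 7], [4, 8]]
`a.append([9, 8])` → a = [[3, 3, 430], [1, 7], [4, 8], [9, 8]]
`print(b[0])` → prints [3, 3, 430]
`print(len(b))` → prints 3
`print(c[0])` → prints [1, 7]

Answer:
[3, 3, 430]
3
[1, 7]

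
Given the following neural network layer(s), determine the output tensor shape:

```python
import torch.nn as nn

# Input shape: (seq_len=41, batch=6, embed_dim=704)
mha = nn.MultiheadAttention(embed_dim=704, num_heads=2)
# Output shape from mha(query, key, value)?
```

Input: (41, 6, 704) -> Output: (41, 6, 704)

Answer: (41, 6, 704)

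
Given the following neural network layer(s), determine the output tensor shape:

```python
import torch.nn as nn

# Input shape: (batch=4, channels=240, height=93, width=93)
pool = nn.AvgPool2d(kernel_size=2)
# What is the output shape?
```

Input: (4, 240, 93, 93) -> Output: (4, 240, 46, 46)

Answer: (4, 240, 46, 46)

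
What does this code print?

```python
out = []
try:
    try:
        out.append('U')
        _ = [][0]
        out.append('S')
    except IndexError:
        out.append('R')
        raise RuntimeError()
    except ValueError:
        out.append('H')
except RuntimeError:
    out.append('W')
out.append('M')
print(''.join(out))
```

Execution trace: 'U' (inner try body) → 'R' (inner except IndexError) → 'W' (outer except RuntimeError) → 'M' (after the try/except). Output: URWM

Answer: URWM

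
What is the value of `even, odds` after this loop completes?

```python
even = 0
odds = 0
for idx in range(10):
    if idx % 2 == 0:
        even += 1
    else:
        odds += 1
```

Count evens and odds in range(10)
`even, odds` takes the values: (0, 0) → (1, 0) → (1, 1) → (2, 1) → (2, 2) → (3, 2) → (3, 3) → (4, 3) → (4, 4) → (5, 4) → (5, 5)

Answer: 5, 5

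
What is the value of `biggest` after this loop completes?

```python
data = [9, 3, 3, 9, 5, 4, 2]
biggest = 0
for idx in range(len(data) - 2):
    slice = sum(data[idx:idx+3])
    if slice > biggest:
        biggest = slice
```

Max sum of 3-element window in [9, 3, 3, 9, 5, 4, 2]
`biggest` takes the values: 0 → 15 → 17 → 18

Answer: 18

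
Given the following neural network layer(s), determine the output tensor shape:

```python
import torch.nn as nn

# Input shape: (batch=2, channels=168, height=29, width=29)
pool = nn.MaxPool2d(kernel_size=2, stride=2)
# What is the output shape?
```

Input: (2, 168, 29, 29) -> Output: (2, 168, 14, 14)

Answer: (2, 168, 14, 14)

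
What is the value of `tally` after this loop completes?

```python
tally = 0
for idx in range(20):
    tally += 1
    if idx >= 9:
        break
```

Loop breaks when idx reaches 9, tally is 10
`tally` takes the values: 0 → 1 → 2 → 3 → 4 → 5 → 6 → 7 → 8 → 9 → 10

Answer: 10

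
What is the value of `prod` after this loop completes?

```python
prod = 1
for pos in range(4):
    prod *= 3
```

3^4 = 81
`prod` takes the values: 1 → 3 → 9 → 27 → 81

Answer: 81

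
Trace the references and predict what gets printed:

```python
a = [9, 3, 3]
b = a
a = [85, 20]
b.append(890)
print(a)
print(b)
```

Key concept: rebinding vs mutation: a is rebound to a new list, b still points at the original.
Step by step:
`a = [9, 3, 3]` → a = [9, 3, 3]
`b = a` → b = [9, 3, 3] (same object as a)
`a = [85, 20]` → a = [85, 20]
`b.append(890)` → b = [9, 3, 3, 890]
`print(a)` → prints [85, 20]
`print(b)` → prints [9, 3, 3, 890]

Answer:
[85, 20]
[9, 3, 3, 890]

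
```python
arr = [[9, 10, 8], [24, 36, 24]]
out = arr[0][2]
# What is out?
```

Trace:
`arr = [[9, 10, 8], [24, 36, 24]]` → arr = [[9, 10, 8], [24, 36, 24]]
`out = arr[0][2]` → out = 8
So out = 8

Answer: 8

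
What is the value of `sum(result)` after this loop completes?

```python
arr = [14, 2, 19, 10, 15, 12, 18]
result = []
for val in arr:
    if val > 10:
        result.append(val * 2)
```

Sum of doubled values > 10
`result` takes the values: [] → [28] → [28, 38] → [28, 38, 30] → [28, 38, 30, 24] → [28, 38, 30, 24, 36]
So `sum(result)` = 156

Answer: 156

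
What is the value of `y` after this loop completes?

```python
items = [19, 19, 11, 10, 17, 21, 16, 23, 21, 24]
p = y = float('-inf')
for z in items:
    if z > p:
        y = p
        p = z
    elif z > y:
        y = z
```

Second largest (with repeats) in [19, 19, 11, 10, 17, 21, 16, 23, 21, 24]
`y` takes the values: -inf → 19 → 21 → 23

Answer: 23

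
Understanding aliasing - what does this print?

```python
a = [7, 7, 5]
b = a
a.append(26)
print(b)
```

Key concept: basic list aliasing.
Step by step:
`a = [7, 7, 5]` → a = [7, 7, 5]
`b = a` → b = [7, 7, 5] (same object as a)
`a.append(26)` → a = [7, 7, 5, 26] (same object as b); b = [7, 7, 5, 26] (same object as a)
`print(b)` → prints [7, 7, 5, 26]

Answer: [7, 7, 5, 26]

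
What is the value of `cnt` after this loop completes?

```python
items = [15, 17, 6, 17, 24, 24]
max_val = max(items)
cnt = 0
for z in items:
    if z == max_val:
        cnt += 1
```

Count of max value 24 in [15, 17, 6, 17, 24, 24]
`cnt` takes the values: 0 → 1 → 2

Answer: 2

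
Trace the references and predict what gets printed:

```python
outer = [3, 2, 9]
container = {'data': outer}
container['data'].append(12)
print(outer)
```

Key concept: dict holds reference to list.
Step by step:
`outer = [3, 2, 9]` → outer = [3, 2, 9]
`container = {'data': outer}` → container = {'data': [3, 2, 9]}
`container['data'].append(12)` → outer = [3, 2, 9, 12]; container = {'data': [3, 2, 9, 12]}
`print(outer)` → prints [3, 2, 9, 12]

Answer: [3, 2, 9, 12]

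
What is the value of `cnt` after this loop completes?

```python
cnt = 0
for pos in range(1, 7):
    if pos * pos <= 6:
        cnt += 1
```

Count numbers where pos² ≤ 6
`cnt` takes the values: 0 → 1 → 2

Answer: 2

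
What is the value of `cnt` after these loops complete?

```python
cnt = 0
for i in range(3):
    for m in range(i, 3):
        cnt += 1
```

Upper triangle: 3 + 2 + ... + 1
`cnt` takes the values: 0 → 1 → 2 → 3 → 4 → 5 → 6

Answer: 6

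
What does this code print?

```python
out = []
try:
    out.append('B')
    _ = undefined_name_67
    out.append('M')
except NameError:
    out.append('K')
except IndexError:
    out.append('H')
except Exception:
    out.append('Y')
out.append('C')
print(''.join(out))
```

Execution trace: 'B' (try body) → 'K' (except NameError) → 'C' (after the try/except). Output: BKC

Answer: BKC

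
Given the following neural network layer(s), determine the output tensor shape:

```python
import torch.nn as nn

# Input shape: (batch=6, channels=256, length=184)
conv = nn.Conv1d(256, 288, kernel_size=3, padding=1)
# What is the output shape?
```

Input: (6, 256, 184) -> Output: (6, 288, 184)

Answer: (6, 288, 184)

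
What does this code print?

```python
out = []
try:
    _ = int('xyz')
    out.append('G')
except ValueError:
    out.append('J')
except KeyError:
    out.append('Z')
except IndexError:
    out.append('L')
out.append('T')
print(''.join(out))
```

Execution trace: 'J' (except ValueError) → 'T' (after the try/except). Output: JT

Answer: JT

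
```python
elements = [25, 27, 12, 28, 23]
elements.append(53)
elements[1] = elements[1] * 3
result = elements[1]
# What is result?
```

Trace:
`elements = [25, 27, 12, 28, 23]` → elements = [25, 27, 12, 28, 23]
`elements.append(53)` → elements = [25, 27, 12, 28, 23, 53]
`elements[1] = elements[1] * 3` → elements = [25, 81, 12, 28, 23, 53]
`result = elements[1]` → result = 81
So result = 81

Answer: 81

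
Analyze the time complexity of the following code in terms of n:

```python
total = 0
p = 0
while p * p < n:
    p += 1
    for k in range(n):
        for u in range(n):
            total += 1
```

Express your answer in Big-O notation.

Each loop level contributes: √n × n × n. Multiplying the contributions gives O(n^2√n).

Answer: O(n^2√n)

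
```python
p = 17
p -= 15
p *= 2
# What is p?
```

Trace:
`p = 17` → p = 17
`p -= 15` → p = 2
`p *= 2` → p = 4
So p = 4

Answer: 4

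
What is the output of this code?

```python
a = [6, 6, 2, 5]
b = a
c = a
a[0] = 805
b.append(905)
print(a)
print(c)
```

Key concept: multiple aliases.
Step by step:
`a = [6, 6, 2, 5]` → a = [6, 6, 2, 5]
`b = a` → b = [6, 6, 2, 5] (same object as a)
`c = a` → c = [6, 6, 2, 5] (same object as a, b)
`a[0] = 805` → a = [805, 6, 2, 5] (same object as b, c); b = [805, 6, 2, 5] (same object as a, c); c = [805, 6, 2, 5] (same object as a, b)
`b.append(905)` → a = [805, 6, 2, 5, 905] (same object as b, c); b = [805, 6, 2, 5, 905] (same object as a, c); c = [805, 6, 2, 5, 905] (same object as a, b)
`print(a)` → prints [805, 6, 2, 5, 905]
`print(c)` → prints [805, 6, 2, 5, 905]

Answer:
[805, 6, 2, 5, 905]
[805, 6, 2, 5, 905]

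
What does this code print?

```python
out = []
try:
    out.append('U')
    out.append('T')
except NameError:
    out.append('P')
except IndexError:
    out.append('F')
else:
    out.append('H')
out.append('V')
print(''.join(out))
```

Execution trace: 'U' (try body) → 'T' (try body, no exception) → 'H' (else) → 'V' (after the try/except). Output: UTHV

Answer: UTHV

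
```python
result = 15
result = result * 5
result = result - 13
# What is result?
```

Trace:
`result = 15` → result = 15
`result = result * 5` → result = 75
`result = result - 13` → result = 62
So result = 62

Answer: 62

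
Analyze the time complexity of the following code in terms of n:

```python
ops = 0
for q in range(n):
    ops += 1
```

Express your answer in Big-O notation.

Each loop level contributes: n. Multiplying the contributions gives O(n).

Answer: O(n)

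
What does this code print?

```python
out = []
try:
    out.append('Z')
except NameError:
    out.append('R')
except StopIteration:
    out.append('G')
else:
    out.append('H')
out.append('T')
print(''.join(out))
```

Execution trace: 'Z' (try body, no exception) → 'H' (else) → 'T' (after the try/except). Output: ZHT

Answer: ZHT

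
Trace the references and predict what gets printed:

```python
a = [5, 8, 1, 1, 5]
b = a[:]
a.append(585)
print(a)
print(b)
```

Key concept: slice [:] creates copy.
Step by step:
`a = [5, 8, 1, 1, 5]` → a = [5, 8, 1, 1, 5]
`b = a[:]` → b = [5, 8, 1, 1, 5]
`a.append(585)` → a = [5, 8, 1, 1, 5, 585]
`print(a)` → prints [5, 8, 1, 1, 5, 585]
`print(b)` → prints [5, 8, 1, 1, 5]

Answer:
[5, 8, 1, 1, 5, 585]
[5, 8, 1, 1, 5]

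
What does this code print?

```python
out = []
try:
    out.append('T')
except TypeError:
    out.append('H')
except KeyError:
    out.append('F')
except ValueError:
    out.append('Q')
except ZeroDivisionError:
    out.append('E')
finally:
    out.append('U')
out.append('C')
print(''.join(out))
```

Execution trace: 'T' (try body, no exception) → 'U' (finally) → 'C' (after the try/except). Output: TUC

Answer: TUC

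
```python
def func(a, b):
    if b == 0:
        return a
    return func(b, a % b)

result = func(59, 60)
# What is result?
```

func(59, 60) -> func(60, 59) -> func(59, 1) -> func(1, 0) -> 1

Answer: 1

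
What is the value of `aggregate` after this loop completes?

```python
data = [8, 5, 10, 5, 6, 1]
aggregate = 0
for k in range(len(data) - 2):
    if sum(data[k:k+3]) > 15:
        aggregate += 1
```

Count windows with sum > 15
`aggregate` takes the values: 0 → 1 → 2 → 3

Answer: 3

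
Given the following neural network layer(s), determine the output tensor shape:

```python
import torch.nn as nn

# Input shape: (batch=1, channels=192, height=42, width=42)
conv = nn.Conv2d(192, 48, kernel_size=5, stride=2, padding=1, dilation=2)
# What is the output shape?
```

Input: (1, 192, 42, 42) -> Output: (1, 48, 18, 18)

Answer: (1, 48, 18, 18)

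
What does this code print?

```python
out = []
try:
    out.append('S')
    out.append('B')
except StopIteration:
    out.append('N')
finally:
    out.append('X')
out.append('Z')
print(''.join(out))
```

Execution trace: 'S' (try body) → 'B' (try body, no exception) → 'X' (finally) → 'Z' (after the try/except). Output: SBXZ

Answer: SBXZ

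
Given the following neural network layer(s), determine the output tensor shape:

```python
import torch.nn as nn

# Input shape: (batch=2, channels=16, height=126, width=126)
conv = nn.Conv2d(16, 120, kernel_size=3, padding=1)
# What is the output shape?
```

Input: (2, 16, 126, 126) -> Output: (2, 120, 126, 126)

Answer: (2, 120, 126, 126)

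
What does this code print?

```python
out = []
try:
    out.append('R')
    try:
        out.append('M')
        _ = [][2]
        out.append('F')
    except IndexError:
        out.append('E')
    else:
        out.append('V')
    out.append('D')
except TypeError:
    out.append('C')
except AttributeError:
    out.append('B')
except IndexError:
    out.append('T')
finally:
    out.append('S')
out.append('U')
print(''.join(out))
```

Execution trace: 'R' (try body) → 'M' (inner try body) → 'E' (inner except IndexError) → 'D' (try body, no exception) → 'S' (finally) → 'U' (after the try/except). Output: RMEDSU

Answer: RMEDSU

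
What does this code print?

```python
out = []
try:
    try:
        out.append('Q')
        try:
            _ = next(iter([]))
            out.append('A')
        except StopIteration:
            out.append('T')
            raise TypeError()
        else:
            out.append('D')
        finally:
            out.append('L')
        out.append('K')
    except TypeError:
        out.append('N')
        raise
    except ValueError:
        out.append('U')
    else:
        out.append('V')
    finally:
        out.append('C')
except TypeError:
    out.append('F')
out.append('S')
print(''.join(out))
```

Execution trace: 'Q' (try body) → 'T' (inner except StopIteration) → 'L' (inner finally) → 'N' (except TypeError) → 'C' (finally) → 'F' (outer except TypeError) → 'S' (after the try/except). Output: QTLNCFS

Answer: QTLNCFS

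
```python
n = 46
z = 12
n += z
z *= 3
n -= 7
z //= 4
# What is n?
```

Trace:
`n = 46` → n = 46
`z = 12` → z = 12
`n += z` → n = 58
`z *= 3` → z = 36
`n -= 7` → n = 51
`z //= 4` → z = 9
So n = 51

Answer: 51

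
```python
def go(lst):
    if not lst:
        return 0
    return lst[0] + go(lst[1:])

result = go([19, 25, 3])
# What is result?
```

19 + 25 + 3 + 0 = 47

Answer: 47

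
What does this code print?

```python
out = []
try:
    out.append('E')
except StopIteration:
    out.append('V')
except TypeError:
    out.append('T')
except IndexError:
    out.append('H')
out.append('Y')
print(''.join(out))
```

Execution trace: 'E' (try body, no exception) → 'Y' (after the try/except). Output: EY

Answer: EY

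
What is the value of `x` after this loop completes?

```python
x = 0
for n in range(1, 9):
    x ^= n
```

XOR of 1 to 8
`x` takes the values: 0 → 1 → 3 → 0 → 4 → 1 → 7 → 0 → 8

Answer: 8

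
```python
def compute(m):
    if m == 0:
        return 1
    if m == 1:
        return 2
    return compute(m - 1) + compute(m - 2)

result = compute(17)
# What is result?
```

Build up from base cases: compute(0)=1, compute(1)=2, compute(2)=3, compute(3)=5, compute(4)=8, compute(5)=13, compute(6)=21, ..., compute(17)=4181

Answer: 4181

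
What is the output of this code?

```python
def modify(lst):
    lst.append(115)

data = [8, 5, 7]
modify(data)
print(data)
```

Key concept: function modifies passed list.
Step by step:
`data = [8, 5, 7]` → data = [8, 5, 7]
`modify(data)` → data = [8, 5, 7, 115]
`print(data)` → prints [8, 5, 7, 115]

Answer: [8, 5, 7, 115]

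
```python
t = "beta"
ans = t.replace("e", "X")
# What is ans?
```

Trace:
`t = "beta"` → t = 'beta'
`ans = t.replace("e", "X")` → ans = 'bXta'
So ans = 'bXta'

Answer: 'bXta'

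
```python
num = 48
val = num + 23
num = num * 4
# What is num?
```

Trace:
`num = 48` → num = 48
`val = num + 23` → val = 71
`num = num * 4` → num = 192
So num = 192

Answer: 192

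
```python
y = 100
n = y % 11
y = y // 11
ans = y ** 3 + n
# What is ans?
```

Trace:
`y = 100` → y = 100
`n = y % 11` → n = 1
`y = y // 11` → y = 9
`ans = y ** 3 + n` → ans = 730
So ans = 730

Answer: 730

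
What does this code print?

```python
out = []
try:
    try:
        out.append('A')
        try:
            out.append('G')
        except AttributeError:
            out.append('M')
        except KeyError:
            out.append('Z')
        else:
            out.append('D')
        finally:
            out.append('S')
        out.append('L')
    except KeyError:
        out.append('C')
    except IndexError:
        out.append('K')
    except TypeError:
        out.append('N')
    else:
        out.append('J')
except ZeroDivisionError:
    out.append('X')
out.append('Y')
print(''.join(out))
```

Execution trace: 'A' (try body) → 'G' (inner try body, no exception) → 'D' (inner else) → 'S' (inner finally) → 'L' (try body, no exception) → 'J' (else) → 'Y' (after the try/except). Output: AGDSLJY

Answer: AGDSLJY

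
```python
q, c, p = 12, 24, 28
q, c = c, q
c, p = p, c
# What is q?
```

Trace:
`q, c, p = 12, 24, 28` → q = 12; c = 24; p = 28
`q, c = c, q` → q = 24; c = 12
`c, p = p, c` → c = 28; p = 12
So q = 24

Answer: 24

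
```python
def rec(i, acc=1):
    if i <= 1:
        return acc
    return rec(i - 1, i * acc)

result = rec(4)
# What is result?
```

Accumulator trace (n, acc): (4, 1) -> (3, 4) -> (2, 12) -> (1, 24) -> return 24

Answer: 24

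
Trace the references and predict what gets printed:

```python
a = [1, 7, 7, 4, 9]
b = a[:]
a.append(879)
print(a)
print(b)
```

Key concept: slice [:] creates copy.
Step by step:
`a = [1, 7, 7, 4, 9]` → a = [1, 7, 7, 4, 9]
`b = a[:]` → b = [1, 7, 7, 4, 9]
`a.append(879)` → a = [1, 7, 7, 4, 9, 879]
`print(a)` → prints [1, 7, 7, 4, 9, 879]
`print(b)` → prints [1, 7, 7, 4, 9]

Answer:
[1, 7, 7, 4, 9, 879]
[1, 7, 7, 4, 9]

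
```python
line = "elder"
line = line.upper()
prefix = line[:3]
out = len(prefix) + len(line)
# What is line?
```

Trace:
`line = "elder"` → line = 'elder'
`line = line.upper()` → line = 'ELDER'
`prefix = line[:3]` → prefix = 'ELD'
`out = len(prefix) + len(line)` → out = 8
So line = 'ELDER'

Answer: 'ELDER'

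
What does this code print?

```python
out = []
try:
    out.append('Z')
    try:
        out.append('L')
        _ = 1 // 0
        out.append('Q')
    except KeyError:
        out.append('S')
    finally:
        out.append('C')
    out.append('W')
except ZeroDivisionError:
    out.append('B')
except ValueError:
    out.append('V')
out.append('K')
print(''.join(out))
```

Execution trace: 'Z' (try body) → 'L' (inner try body) → 'C' (inner finally) → 'B' (except ZeroDivisionError) → 'K' (after the try/except). Output: ZLCBK

Answer: ZLCBK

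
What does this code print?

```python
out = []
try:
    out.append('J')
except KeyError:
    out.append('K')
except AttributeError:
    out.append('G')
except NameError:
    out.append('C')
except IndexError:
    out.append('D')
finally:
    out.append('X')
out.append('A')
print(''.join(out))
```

Execution trace: 'J' (try body, no exception) → 'X' (finally) → 'A' (after the try/except). Output: JXA

Answer: JXA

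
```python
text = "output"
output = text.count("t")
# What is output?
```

Trace:
`text = "output"` → text = 'output'
`output = text.count("t")` → output = 2
So output = 2

Answer: 2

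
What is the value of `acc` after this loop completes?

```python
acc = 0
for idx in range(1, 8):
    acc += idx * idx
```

Sum of squares 1² to 7² = 140
`acc` takes the values: 0 → 1 → 5 → 14 → 30 → 55 → 91 → 140

Answer: 140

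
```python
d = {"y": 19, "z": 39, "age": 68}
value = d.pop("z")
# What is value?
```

Trace:
`d = {"y": 19, "z": 39, "age": 68}` → d = {'y': 19, 'z': 39, 'age': 68}
`value = d.pop("z")` → d = {'y': 19, 'age': 68}; value = 39
So value = 39

Answer: 39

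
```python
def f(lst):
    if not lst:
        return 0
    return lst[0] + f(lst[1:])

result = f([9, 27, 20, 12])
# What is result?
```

9 + 27 + 20 + 12 + 0 = 68

Answer: 68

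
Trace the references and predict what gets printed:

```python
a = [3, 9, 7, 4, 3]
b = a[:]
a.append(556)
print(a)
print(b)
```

Key concept: slice [:] creates copy.
Step by step:
`a = [3, 9, 7, 4, 3]` → a = [3, 9, 7, 4, 3]
`b = a[:]` → b = [3, 9, 7, 4, 3]
`a.append(556)` → a = [3, 9, 7, 4, 3, 556]
`print(a)` → prints [3, 9, 7, 4, 3, 556]
`print(b)` → prints [3, 9, 7, 4, 3]

Answer:
[3, 9, 7, 4, 3, 556]
[3, 9, 7, 4, 3]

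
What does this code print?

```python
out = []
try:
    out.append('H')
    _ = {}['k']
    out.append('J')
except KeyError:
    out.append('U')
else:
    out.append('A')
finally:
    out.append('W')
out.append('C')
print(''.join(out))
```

Execution trace: 'H' (try body) → 'U' (except KeyError) → 'W' (finally) → 'C' (after the try/except). Output: HUWC

Answer: HUWC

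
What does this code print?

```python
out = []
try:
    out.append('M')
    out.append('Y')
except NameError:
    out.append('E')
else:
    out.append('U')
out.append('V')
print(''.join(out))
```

Execution trace: 'M' (try body) → 'Y' (try body, no exception) → 'U' (else) → 'V' (after the try/except). Output: MYUV

Answer: MYUV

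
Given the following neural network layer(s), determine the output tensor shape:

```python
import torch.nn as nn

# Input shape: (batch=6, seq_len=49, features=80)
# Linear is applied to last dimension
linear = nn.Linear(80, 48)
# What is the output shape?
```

Input: (6, 49, 80) -> Output: (6, 49, 48)

Answer: (6, 49, 48)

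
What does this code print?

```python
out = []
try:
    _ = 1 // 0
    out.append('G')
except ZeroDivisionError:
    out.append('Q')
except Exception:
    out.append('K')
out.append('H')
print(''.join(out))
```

Execution trace: 'Q' (except ZeroDivisionError) → 'H' (after the try/except). Output: QH

Answer: QH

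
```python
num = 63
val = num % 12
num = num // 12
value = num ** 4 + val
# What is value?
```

Trace:
`num = 63` → num = 63
`val = num % 12` → val = 3
`num = num // 12` → num = 5
`value = num ** 4 + val` → value = 628
So value = 628

Answer: 628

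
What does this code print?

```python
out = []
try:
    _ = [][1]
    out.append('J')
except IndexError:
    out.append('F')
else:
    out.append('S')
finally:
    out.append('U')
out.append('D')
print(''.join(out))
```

Execution trace: 'F' (except IndexError) → 'U' (finally) → 'D' (after the try/except). Output: FUD

Answer: FUD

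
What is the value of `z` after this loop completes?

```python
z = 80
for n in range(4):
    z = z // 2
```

Halve 4 times: 80 // 2^4 = 5
`z` takes the values: 80 → 40 → 20 → 10 → 5

Answer: 5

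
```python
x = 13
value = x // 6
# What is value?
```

Trace:
`x = 13` → x = 13
`value = x // 6` → value = 2
So value = 2

Answer: 2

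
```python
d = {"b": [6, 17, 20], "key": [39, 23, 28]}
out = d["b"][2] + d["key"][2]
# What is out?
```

Trace:
`d = {"b": [6, 17, 20], "key": [39, 23, 28]}` → d = {'b': [6, 17, 20], 'key': [39, 23, 28]}
`out = d["b"][2] + d["key"][2]` → out = 48
So out = 48

Answer: 48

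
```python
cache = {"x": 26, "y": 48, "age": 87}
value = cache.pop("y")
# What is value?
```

Trace:
`cache = {"x": 26, "y": 48, "age": 87}` → cache = {'x': 26, 'y': 48, 'age': 87}
`value = cache.pop("y")` → cache = {'x': 26, 'age': 87}; value = 48
So value = 48

Answer: 48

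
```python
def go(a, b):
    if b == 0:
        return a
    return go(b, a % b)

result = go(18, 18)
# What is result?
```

go(18, 18) -> go(18, 0) -> 18

Answer: 18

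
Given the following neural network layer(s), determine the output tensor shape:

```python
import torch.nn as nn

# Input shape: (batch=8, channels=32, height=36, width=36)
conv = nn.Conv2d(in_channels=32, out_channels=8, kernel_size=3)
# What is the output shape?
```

Input: (8, 32, 36, 36) -> Output: (8, 8, 34, 34)

Answer: (8, 8, 34, 34)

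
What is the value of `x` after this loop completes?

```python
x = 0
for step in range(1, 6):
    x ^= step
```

XOR of 1 to 5
`x` takes the values: 0 → 1 → 3 → 0 → 4 → 1

Answer: 1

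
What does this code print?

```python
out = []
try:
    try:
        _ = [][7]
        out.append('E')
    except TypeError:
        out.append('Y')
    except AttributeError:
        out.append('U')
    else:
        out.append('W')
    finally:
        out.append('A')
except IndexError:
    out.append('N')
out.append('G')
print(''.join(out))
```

Execution trace: 'A' (finally) → 'N' (outer except IndexError) → 'G' (after the try/except). Output: ANG

Answer: ANG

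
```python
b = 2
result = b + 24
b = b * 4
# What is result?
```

Trace:
`b = 2` → b = 2
`result = b + 24` → result = 26
`b = b * 4` → b = 8
So result = 26

Answer: 26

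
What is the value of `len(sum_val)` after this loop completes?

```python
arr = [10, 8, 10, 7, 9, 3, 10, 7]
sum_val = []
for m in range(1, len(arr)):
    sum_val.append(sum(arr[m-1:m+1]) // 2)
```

Number of 2-element averages
`sum_val` takes the values: [] → [9] → [9, 9] → [9, 9, 8] → [9, 9, 8, 8] → [9, 9, 8, 8, 6] → [9, 9, 8, 8, 6, 6] → [9, 9, 8, 8, 6, 6, 8]
So `len(sum_val)` = 7

Answer: 7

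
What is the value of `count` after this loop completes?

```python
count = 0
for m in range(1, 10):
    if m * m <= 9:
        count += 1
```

Count numbers where m² ≤ 9
`count` takes the values: 0 → 1 → 2 → 3

Answer: 3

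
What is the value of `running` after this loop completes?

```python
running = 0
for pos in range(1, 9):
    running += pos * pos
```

Sum of squares 1² to 8² = 204
`running` takes the values: 0 → 1 → 5 → 14 → 30 → 55 → 91 → 140 → 204

Answer: 204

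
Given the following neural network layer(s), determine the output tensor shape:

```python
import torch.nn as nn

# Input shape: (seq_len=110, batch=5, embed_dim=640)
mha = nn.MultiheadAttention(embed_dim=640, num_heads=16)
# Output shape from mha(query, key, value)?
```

Input: (110, 5, 640) -> Output: (110, 5, 640)

Answer: (110, 5, 640)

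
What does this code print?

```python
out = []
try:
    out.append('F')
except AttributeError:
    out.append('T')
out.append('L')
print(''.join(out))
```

Execution trace: 'F' (try body, no exception) → 'L' (after the try/except). Output: FL

Answer: FL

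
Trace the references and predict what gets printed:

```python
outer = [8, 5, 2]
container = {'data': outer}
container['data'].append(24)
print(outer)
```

Key concept: dict holds reference to list.
Step by step:
`outer = [8, 5, 2]` → outer = [8, 5, 2]
`container = {'data': outer}` → container = {'data': [8, 5, 2]}
`container['data'].append(24)` → outer = [8, 5, 2, 24]; container = {'data': [8, 5, 2, 24]}
`print(outer)` → prints [8, 5, 2, 24]

Answer: [8, 5, 2, 24]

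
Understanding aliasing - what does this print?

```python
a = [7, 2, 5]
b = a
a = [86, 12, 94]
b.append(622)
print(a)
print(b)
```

Key concept: rebinding vs mutation: a is rebound to a new list, b still points at the original.
Step by step:
`a = [7, 2, 5]` → a = [7, 2, 5]
`b = a` → b = [7, 2, 5] (same object as a)
`a = [86, 12, 94]` → a = [86, 12, 94]
`b.append(622)` → b = [7, 2, 5, 622]
`print(a)` → prints [86, 12, 94]
`print(b)` → prints [7, 2, 5, 622]

Answer:
[86, 12, 94]
[7, 2, 5, 622]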